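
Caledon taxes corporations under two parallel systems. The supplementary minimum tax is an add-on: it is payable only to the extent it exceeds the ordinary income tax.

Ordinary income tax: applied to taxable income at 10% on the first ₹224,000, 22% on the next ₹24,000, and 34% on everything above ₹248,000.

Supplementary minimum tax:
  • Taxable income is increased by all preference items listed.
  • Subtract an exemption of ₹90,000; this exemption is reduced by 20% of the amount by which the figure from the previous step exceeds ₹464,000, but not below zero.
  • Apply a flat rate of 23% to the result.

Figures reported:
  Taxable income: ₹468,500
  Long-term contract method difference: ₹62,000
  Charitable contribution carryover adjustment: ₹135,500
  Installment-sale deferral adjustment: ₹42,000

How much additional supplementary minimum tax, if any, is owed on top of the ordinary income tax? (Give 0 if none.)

₹50,714

Supplementary minimum tax:
  Adjusted income: ₹468,500 + ₹62,000 + ₹135,500 + ₹42,000 = ₹708,000
  Exemption: ₹90,000 − 20% × (₹708,000 − ₹464,000) = ₹90,000 − ₹48,800 = ₹41,200
  Base: ₹708,000 − ₹41,200 = ₹666,800
  ₹666,800 × 23% = ₹153,364

Ordinary income tax:
  ₹224,000 × 10% = ₹22,400
  ₹24,000 × 22% = ₹5,280
  ₹220,500 × 34% = ₹74,970
  → ₹102,650

Excess of supplementary minimum tax over ordinary income tax: ₹153,364 − ₹102,650 = ₹50,714.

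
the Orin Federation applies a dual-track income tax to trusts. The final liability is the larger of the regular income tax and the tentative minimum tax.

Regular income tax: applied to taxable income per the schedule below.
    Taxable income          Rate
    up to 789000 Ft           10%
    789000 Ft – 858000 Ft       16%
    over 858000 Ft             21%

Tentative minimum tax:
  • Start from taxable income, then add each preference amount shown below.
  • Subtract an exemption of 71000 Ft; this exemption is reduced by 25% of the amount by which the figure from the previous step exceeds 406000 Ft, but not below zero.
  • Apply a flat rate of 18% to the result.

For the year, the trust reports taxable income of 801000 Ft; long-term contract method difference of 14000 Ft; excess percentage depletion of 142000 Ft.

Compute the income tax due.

Regular income tax:
  789000 Ft × 10% = 78900 Ft
  12000 Ft × 16% = 1920 Ft
  → 80820 Ft

Tentative minimum tax:
  Adjusted income: 801000 Ft + 14000 Ft + 142000 Ft = 957000 Ft
  Exemption: 25% × (957000 Ft − 406000 Ft) = 137750 Ft ≥ 71000 Ft, so the exemption is fully phased out
  Base: 957000 Ft − 0 Ft = 957000 Ft
  957000 Ft × 18% = 172260 Ft

172260 Ft > 80820 Ft, so the tentative minimum tax is the binding amount.

172260 Ft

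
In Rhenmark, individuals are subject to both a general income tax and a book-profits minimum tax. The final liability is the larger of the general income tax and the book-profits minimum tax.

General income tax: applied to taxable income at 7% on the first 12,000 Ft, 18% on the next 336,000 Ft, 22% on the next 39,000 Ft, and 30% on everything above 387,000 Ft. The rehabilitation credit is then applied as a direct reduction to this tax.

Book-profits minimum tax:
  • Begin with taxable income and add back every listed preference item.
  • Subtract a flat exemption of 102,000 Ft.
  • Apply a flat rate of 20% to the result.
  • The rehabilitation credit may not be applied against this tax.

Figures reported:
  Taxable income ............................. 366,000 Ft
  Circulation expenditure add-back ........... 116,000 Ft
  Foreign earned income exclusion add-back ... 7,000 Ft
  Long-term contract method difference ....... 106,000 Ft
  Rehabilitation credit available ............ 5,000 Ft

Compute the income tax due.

98,600 Ft

Book-profits minimum tax:
  Adjusted income: 366,000 Ft + 116,000 Ft + 7,000 Ft + 106,000 Ft = 595,000 Ft
  Less exemption 102,000 Ft → base 493,000 Ft
  493,000 Ft × 20% = 98,600 Ft

General income tax:
  12,000 Ft × 7% = 840 Ft
  336,000 Ft × 18% = 60,480 Ft
  18,000 Ft × 22% = 3,960 Ft
  → 65,280 Ft
  Less rehabilitation credit 5,000 Ft → 60,280 Ft

98,600 Ft > 60,280 Ft, so the book-profits minimum tax is the binding amount.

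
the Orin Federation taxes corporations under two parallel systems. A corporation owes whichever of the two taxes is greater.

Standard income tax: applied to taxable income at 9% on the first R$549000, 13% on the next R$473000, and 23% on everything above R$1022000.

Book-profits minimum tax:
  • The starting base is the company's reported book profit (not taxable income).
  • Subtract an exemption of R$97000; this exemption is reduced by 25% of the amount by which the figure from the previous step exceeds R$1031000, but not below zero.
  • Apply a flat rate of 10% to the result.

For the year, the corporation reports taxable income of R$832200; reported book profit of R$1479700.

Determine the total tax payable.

Book-profits minimum tax:
  Base (reported book profit): R$1479700
  Exemption: 25% × (R$1479700 − R$1031000) = R$112175 ≥ R$97000, so the exemption is fully phased out
  Base: R$1479700 − R$0 = R$1479700
  R$1479700 × 10% = R$147970

Standard income tax:
  R$549000 × 9% = R$49410
  R$283200 × 13% = R$36816
  → R$86226

R$147970 > R$86226, so the book-profits minimum tax is the binding amount.

R$147970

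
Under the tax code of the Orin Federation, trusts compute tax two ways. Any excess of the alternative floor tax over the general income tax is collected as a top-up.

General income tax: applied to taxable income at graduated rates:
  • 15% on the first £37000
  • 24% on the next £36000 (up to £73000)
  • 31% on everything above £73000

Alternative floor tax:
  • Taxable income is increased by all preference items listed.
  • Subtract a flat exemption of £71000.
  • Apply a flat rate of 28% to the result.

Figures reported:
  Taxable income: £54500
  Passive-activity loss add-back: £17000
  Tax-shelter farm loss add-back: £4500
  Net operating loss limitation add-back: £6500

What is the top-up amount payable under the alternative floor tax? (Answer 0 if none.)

Alternative floor tax:
  Adjusted income: £54500 + £17000 + £4500 + £6500 = £82500
  Less exemption £71000 → base £11500
  £11500 × 28% = £3220

General income tax:
  £37000 × 15% = £5550
  £17500 × 24% = £4200
  → £9750

£3220 ≤ £9750, so no add-on is due.

£0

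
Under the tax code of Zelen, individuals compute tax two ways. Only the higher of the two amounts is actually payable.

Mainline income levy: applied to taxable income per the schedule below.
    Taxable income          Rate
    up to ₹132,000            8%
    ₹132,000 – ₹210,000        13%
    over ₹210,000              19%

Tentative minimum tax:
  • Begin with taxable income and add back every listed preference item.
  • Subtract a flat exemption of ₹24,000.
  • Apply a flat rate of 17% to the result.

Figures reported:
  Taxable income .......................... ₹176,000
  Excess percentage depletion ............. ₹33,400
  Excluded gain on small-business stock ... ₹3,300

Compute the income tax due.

₹32,079

Tentative minimum tax:
  Adjusted income: ₹176,000 + ₹33,400 + ₹3,300 = ₹212,700
  Less exemption ₹24,000 → base ₹188,700
  ₹188,700 × 17% = ₹32,079

Mainline income levy:
  ₹132,000 × 8% = ₹10,560
  ₹44,000 × 13% = ₹5,720
  → ₹16,280

₹32,079 > ₹16,280, so the tentative minimum tax is the binding amount.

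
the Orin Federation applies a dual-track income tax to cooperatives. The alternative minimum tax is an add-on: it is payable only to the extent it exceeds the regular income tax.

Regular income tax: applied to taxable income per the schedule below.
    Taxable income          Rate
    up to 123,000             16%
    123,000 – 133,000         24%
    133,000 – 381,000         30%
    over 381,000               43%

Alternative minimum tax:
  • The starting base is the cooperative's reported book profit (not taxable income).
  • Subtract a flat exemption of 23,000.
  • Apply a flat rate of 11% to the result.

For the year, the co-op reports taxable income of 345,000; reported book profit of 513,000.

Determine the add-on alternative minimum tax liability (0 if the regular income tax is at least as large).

0

Alternative minimum tax:
  Base (reported book profit): 513,000
  Less exemption 23,000 → base 490,000
  490,000 × 11% = 53,900

Regular income tax:
  123,000 × 16% = 19,680
  10,000 × 24% = 2,400
  212,000 × 30% = 63,600
  → 85,680

53,900 ≤ 85,680, so no add-on is due.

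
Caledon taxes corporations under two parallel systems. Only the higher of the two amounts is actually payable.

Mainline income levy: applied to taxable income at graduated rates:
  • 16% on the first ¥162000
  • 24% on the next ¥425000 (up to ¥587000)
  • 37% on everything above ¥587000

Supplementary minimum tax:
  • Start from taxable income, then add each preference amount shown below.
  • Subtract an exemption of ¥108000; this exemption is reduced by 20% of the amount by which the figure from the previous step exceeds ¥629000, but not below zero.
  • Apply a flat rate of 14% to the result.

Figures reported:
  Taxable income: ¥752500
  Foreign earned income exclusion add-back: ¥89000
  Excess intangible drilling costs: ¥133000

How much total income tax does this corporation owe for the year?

Supplementary minimum tax:
  Adjusted income: ¥752500 + ¥89000 + ¥133000 = ¥974500
  Exemption: ¥108000 − 20% × (¥974500 − ¥629000) = ¥108000 − ¥69100 = ¥38900
  Base: ¥974500 − ¥38900 = ¥935600
  ¥935600 × 14% = ¥130984

Mainline income levy:
  ¥162000 × 16% = ¥25920
  ¥425000 × 24% = ¥102000
  ¥165500 × 37% = ¥61235
  → ¥189155

¥189155 > ¥130984, so the mainline income levy governs.

¥189155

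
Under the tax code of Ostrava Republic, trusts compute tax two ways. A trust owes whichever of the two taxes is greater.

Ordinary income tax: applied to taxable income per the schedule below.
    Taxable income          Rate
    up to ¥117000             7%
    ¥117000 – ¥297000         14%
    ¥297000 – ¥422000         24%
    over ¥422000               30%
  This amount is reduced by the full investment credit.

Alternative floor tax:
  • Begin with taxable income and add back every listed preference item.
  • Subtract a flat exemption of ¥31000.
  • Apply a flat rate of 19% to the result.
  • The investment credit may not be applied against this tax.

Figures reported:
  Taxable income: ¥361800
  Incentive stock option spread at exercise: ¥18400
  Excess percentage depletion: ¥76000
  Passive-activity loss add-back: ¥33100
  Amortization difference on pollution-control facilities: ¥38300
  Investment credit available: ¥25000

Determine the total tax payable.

¥94354

Ordinary income tax:
  ¥117000 × 7% = ¥8190
  ¥180000 × 14% = ¥25200
  ¥64800 × 24% = ¥15552
  → ¥48942
  Less investment credit ¥25000 → ¥23942

Alternative floor tax:
  Adjusted income: ¥361800 + ¥18400 + ¥76000 + ¥33100 + ¥38300 = ¥527600
  Less exemption ¥31000 → base ¥496600
  ¥496600 × 19% = ¥94354

¥94354 > ¥23942, so the alternative floor tax is the binding amount.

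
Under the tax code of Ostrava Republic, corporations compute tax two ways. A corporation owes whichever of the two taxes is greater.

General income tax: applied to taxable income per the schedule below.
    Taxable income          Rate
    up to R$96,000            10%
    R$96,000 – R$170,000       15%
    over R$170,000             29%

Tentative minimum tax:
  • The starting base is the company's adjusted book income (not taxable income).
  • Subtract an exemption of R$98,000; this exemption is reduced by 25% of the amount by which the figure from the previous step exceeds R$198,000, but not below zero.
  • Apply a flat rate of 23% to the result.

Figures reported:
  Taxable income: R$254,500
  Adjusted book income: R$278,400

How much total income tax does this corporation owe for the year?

Tentative minimum tax:
  Base (adjusted book income): R$278,400
  Exemption: R$98,000 − 25% × (R$278,400 − R$198,000) = R$98,000 − R$20,100 = R$77,900
  Base: R$278,400 − R$77,900 = R$200,500
  R$200,500 × 23% = R$46,115

General income tax:
  R$96,000 × 10% = R$9,600
  R$74,000 × 15% = R$11,100
  R$84,500 × 29% = R$24,505
  → R$45,205

R$46,115 > R$45,205, so the tentative minimum tax is the binding amount.

R$46,115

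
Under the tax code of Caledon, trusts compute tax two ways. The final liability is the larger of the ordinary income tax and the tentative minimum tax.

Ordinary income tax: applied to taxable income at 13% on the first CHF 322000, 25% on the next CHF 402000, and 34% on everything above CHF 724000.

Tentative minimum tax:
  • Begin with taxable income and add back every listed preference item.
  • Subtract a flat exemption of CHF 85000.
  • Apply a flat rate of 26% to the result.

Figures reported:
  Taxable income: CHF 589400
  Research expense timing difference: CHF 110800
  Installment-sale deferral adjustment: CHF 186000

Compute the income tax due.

Ordinary income tax:
  CHF 322000 × 13% = CHF 41860
  CHF 267400 × 25% = CHF 66850
  → CHF 108710

Tentative minimum tax:
  Adjusted income: CHF 589400 + CHF 110800 + CHF 186000 = CHF 886200
  Less exemption CHF 85000 → base CHF 801200
  CHF 801200 × 26% = CHF 208312

CHF 208312 > CHF 108710, so the tentative minimum tax is the binding amount.

CHF 208312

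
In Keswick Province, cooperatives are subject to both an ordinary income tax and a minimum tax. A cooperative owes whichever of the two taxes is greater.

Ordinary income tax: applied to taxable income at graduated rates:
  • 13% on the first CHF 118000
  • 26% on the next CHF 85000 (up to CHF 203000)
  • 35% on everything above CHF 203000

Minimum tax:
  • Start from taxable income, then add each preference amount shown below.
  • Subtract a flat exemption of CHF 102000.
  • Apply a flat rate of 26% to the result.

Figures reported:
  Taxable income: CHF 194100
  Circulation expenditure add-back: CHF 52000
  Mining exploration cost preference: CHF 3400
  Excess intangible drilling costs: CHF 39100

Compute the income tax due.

CHF 48516

Ordinary income tax:
  CHF 118000 × 13% = CHF 15340
  CHF 76100 × 26% = CHF 19786
  → CHF 35126

Minimum tax:
  Adjusted income: CHF 194100 + CHF 52000 + CHF 3400 + CHF 39100 = CHF 288600
  Less exemption CHF 102000 → base CHF 186600
  CHF 186600 × 26% = CHF 48516

CHF 48516 > CHF 35126, so the minimum tax is the binding amount.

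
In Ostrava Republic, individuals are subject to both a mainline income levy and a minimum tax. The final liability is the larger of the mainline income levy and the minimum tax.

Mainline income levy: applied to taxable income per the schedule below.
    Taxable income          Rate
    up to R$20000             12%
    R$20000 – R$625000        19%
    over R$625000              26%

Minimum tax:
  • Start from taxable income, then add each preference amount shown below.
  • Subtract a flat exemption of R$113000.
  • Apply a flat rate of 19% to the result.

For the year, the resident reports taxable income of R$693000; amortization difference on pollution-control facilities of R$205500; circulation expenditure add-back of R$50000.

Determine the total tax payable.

Minimum tax:
  Adjusted income: R$693000 + R$205500 + R$50000 = R$948500
  Less exemption R$113000 → base R$835500
  R$835500 × 19% = R$158745

Mainline income levy:
  R$20000 × 12% = R$2400
  R$605000 × 19% = R$114950
  R$68000 × 26% = R$17680
  → R$135030

R$158745 > R$135030, so the minimum tax is the binding amount.

R$158745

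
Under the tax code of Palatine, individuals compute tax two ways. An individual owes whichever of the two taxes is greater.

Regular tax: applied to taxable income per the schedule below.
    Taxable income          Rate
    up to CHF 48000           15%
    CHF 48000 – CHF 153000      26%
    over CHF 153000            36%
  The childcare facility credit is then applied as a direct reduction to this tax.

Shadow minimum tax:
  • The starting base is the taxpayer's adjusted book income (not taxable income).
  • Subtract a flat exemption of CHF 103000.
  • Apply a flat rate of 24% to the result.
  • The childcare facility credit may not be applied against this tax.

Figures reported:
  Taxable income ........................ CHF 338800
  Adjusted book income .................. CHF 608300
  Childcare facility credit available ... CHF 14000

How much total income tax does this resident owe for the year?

CHF 121272

Regular tax:
  CHF 48000 × 15% = CHF 7200
  CHF 105000 × 26% = CHF 27300
  CHF 185800 × 36% = CHF 66888
  → CHF 101388
  Less childcare facility credit CHF 14000 → CHF 87388

Shadow minimum tax:
  Base (adjusted book income): CHF 608300
  Less exemption CHF 103000 → base CHF 505300
  CHF 505300 × 24% = CHF 121272

CHF 121272 > CHF 87388, so the shadow minimum tax is the binding amount.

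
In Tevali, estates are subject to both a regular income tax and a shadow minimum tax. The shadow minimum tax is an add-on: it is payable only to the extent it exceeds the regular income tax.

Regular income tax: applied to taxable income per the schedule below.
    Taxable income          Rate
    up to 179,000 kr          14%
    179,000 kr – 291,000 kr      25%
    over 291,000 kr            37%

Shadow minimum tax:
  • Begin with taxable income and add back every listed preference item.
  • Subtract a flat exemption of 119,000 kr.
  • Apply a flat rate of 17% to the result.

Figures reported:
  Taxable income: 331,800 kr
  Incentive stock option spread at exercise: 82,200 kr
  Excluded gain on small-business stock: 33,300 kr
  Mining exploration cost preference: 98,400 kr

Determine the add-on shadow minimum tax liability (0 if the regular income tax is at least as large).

4,383 kr

Regular income tax:
  179,000 kr × 14% = 25,060 kr
  112,000 kr × 25% = 28,000 kr
  40,800 kr × 37% = 15,096 kr
  → 68,156 kr

Shadow minimum tax:
  Adjusted income: 331,800 kr + 82,200 kr + 33,300 kr + 98,400 kr = 545,700 kr
  Less exemption 119,000 kr → base 426,700 kr
  426,700 kr × 17% = 72,539 kr

Excess of shadow minimum tax over regular income tax: 72,539 kr − 68,156 kr = 4,383 kr.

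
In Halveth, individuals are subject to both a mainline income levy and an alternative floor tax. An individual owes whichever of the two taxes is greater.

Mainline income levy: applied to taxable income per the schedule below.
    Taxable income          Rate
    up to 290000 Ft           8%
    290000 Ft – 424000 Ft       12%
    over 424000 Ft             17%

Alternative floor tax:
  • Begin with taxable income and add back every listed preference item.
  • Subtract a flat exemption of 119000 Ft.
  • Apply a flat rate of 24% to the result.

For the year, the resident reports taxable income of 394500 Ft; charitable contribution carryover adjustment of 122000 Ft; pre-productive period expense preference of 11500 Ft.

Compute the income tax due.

Alternative floor tax:
  Adjusted income: 394500 Ft + 122000 Ft + 11500 Ft = 528000 Ft
  Less exemption 119000 Ft → base 409000 Ft
  409000 Ft × 24% = 98160 Ft

Mainline income levy:
  290000 Ft × 8% = 23200 Ft
  104500 Ft × 12% = 12540 Ft
  → 35740 Ft

98160 Ft > 35740 Ft, so the alternative floor tax is the binding amount.

98160 Ft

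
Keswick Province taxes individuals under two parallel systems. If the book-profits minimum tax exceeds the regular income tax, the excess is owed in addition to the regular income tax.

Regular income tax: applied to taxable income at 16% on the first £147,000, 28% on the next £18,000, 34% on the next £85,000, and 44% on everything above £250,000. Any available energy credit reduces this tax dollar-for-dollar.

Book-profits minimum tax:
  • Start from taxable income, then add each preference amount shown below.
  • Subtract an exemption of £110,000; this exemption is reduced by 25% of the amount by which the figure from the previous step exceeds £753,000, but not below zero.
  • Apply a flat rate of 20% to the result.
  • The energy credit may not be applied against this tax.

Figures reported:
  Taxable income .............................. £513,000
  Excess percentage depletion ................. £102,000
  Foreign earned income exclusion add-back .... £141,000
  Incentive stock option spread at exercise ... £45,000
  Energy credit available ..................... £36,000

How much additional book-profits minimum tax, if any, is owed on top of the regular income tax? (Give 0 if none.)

Regular income tax:
  £147,000 × 16% = £23,520
  £18,000 × 28% = £5,040
  £85,000 × 34% = £28,900
  £263,000 × 44% = £115,720
  → £173,180
  Less energy credit £36,000 → £137,180

Book-profits minimum tax:
  Adjusted income: £513,000 + £102,000 + £141,000 + £45,000 = £801,000
  Exemption: £110,000 − 25% × (£801,000 − £753,000) = £110,000 − £12,000 = £98,000
  Base: £801,000 − £98,000 = £703,000
  £703,000 × 20% = £140,600

Excess of book-profits minimum tax over regular income tax: £140,600 − £137,180 = £3,420.

£3,420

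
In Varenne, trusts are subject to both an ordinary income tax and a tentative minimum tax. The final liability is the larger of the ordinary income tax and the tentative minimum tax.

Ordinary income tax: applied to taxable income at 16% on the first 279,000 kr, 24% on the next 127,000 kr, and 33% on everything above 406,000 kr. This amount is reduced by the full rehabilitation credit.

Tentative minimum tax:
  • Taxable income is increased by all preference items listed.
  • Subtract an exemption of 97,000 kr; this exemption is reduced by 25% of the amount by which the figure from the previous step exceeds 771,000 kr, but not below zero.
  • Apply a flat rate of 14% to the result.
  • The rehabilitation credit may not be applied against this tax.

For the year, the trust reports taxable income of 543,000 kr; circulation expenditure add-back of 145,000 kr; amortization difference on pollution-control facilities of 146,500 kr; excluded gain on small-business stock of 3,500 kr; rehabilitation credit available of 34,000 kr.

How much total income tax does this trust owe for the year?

106,085 kr

Ordinary income tax:
  279,000 kr × 16% = 44,640 kr
  127,000 kr × 24% = 30,480 kr
  137,000 kr × 33% = 45,210 kr
  → 120,330 kr
  Less rehabilitation credit 34,000 kr → 86,330 kr

Tentative minimum tax:
  Adjusted income: 543,000 kr + 145,000 kr + 146,500 kr + 3,500 kr = 838,000 kr
  Exemption: 97,000 kr − 25% × (838,000 kr − 771,000 kr) = 97,000 kr − 16,750 kr = 80,250 kr
  Base: 838,000 kr − 80,250 kr = 757,750 kr
  757,750 kr × 14% = 106,085 kr

106,085 kr > 86,330 kr, so the tentative minimum tax is the binding amount.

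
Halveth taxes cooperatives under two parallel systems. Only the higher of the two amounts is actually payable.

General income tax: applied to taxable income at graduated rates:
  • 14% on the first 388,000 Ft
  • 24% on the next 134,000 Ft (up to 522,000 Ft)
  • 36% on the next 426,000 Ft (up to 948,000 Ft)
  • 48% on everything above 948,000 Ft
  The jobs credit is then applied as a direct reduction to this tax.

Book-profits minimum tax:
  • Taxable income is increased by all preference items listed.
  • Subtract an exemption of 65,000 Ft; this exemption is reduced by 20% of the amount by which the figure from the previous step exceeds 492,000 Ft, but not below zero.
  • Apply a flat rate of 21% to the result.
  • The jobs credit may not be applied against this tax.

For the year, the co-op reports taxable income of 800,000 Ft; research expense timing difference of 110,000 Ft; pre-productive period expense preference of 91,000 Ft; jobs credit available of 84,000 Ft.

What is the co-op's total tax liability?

Book-profits minimum tax:
  Adjusted income: 800,000 Ft + 110,000 Ft + 91,000 Ft = 1,001,000 Ft
  Exemption: 20% × (1,001,000 Ft − 492,000 Ft) = 101,800 Ft ≥ 65,000 Ft, so the exemption is fully phased out
  Base: 1,001,000 Ft − 0 Ft = 1,001,000 Ft
  1,001,000 Ft × 21% = 210,210 Ft

General income tax:
  388,000 Ft × 14% = 54,320 Ft
  134,000 Ft × 24% = 32,160 Ft
  278,000 Ft × 36% = 100,080 Ft
  → 186,560 Ft
  Less jobs credit 84,000 Ft → 102,560 Ft

210,210 Ft > 102,560 Ft, so the book-profits minimum tax is the binding amount.

210,210 Ft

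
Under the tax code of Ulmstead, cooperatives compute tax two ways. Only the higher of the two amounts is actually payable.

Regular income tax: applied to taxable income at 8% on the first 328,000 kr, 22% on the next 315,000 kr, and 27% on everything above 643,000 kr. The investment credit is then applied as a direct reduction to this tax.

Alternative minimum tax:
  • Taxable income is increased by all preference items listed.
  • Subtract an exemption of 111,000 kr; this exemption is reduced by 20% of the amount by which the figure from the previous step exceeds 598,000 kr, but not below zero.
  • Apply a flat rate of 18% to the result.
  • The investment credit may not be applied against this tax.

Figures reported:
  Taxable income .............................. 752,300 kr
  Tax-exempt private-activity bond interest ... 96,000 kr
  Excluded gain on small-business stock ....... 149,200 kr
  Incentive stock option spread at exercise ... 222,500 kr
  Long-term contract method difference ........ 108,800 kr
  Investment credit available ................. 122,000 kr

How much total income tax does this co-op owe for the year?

239,184 kr

Alternative minimum tax:
  Adjusted income: 752,300 kr + 96,000 kr + 149,200 kr + 222,500 kr + 108,800 kr = 1,328,800 kr
  Exemption: 20% × (1,328,800 kr − 598,000 kr) = 146,160 kr ≥ 111,000 kr, so the exemption is fully phased out
  Base: 1,328,800 kr − 0 kr = 1,328,800 kr
  1,328,800 kr × 18% = 239,184 kr

Regular income tax:
  328,000 kr × 8% = 26,240 kr
  315,000 kr × 22% = 69,300 kr
  109,300 kr × 27% = 29,511 kr
  → 125,051 kr
  Less investment credit 122,000 kr → 3,051 kr

239,184 kr > 3,051 kr, so the alternative minimum tax is the binding amount.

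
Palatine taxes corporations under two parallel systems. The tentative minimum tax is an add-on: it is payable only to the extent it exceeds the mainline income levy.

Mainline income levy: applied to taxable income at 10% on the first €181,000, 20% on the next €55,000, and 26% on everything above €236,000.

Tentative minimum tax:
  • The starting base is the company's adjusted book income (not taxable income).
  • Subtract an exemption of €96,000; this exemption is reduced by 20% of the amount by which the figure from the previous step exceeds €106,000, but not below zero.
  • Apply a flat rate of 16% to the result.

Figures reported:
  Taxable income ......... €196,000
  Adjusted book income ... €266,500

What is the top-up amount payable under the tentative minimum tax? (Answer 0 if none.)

Tentative minimum tax:
  Base (adjusted book income): €266,500
  Exemption: €96,000 − 20% × (€266,500 − €106,000) = €96,000 − €32,100 = €63,900
  Base: €266,500 − €63,900 = €202,600
  €202,600 × 16% = €32,416

Mainline income levy:
  €181,000 × 10% = €18,100
  €15,000 × 20% = €3,000
  → €21,100

Excess of tentative minimum tax over mainline income levy: €32,416 − €21,100 = €11,316.

€11,316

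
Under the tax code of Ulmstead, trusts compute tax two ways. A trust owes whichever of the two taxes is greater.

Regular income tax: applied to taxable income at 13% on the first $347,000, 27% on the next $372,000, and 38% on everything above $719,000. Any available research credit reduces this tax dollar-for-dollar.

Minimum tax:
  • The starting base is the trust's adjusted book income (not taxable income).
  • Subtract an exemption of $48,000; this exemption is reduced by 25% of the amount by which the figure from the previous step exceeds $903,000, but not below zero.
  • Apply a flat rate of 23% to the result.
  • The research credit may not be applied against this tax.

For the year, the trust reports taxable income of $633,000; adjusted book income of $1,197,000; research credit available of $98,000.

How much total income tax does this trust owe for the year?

Minimum tax:
  Base (adjusted book income): $1,197,000
  Exemption: 25% × ($1,197,000 − $903,000) = $73,500 ≥ $48,000, so the exemption is fully phased out
  Base: $1,197,000 − $0 = $1,197,000
  $1,197,000 × 23% = $275,310

Regular income tax:
  $347,000 × 13% = $45,110
  $286,000 × 27% = $77,220
  → $122,330
  Less research credit $98,000 → $24,330

$275,310 > $24,330, so the minimum tax is the binding amount.

$275,310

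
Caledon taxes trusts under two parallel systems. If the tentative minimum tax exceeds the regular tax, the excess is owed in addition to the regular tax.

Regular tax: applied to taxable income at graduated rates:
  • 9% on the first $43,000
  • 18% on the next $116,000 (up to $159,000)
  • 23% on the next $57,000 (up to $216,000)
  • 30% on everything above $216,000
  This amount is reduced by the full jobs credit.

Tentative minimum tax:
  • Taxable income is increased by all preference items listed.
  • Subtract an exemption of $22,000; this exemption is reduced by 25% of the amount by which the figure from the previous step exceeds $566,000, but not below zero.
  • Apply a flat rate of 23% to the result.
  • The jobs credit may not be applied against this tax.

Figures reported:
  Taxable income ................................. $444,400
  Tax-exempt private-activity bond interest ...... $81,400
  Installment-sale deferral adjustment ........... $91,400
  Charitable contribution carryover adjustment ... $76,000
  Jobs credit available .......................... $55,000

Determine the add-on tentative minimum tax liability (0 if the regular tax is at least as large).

Tentative minimum tax:
  Adjusted income: $444,400 + $81,400 + $91,400 + $76,000 = $693,200
  Exemption: 25% × ($693,200 − $566,000) = $31,800 ≥ $22,000, so the exemption is fully phased out
  Base: $693,200 − $0 = $693,200
  $693,200 × 23% = $159,436

Regular tax:
  $43,000 × 9% = $3,870
  $116,000 × 18% = $20,880
  $57,000 × 23% = $13,110
  $228,400 × 30% = $68,520
  → $106,380
  Less jobs credit $55,000 → $51,380

Excess of tentative minimum tax over regular tax: $159,436 − $51,380 = $108,056.

$108,056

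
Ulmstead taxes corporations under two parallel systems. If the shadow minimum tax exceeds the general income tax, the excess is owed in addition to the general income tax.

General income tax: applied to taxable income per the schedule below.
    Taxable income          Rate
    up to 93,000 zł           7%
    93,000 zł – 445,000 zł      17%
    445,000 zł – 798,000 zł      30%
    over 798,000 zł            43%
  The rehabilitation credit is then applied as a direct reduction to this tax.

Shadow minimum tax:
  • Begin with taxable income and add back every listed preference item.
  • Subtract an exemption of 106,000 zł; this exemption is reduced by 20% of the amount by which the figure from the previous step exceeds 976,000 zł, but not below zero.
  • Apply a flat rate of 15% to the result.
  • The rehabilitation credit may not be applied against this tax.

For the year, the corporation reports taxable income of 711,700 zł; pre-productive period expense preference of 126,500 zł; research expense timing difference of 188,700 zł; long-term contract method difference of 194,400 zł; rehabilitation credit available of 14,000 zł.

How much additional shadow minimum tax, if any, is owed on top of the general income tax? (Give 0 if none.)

42,294 zł

Shadow minimum tax:
  Adjusted income: 711,700 zł + 126,500 zł + 188,700 zł + 194,400 zł = 1,221,300 zł
  Exemption: 106,000 zł − 20% × (1,221,300 zł − 976,000 zł) = 106,000 zł − 49,060 zł = 56,940 zł
  Base: 1,221,300 zł − 56,940 zł = 1,164,360 zł
  1,164,360 zł × 15% = 174,654 zł

General income tax:
  93,000 zł × 7% = 6,510 zł
  352,000 zł × 17% = 59,840 zł
  266,700 zł × 30% = 80,010 zł
  → 146,360 zł
  Less rehabilitation credit 14,000 zł → 132,360 zł

Excess of shadow minimum tax over general income tax: 174,654 zł − 132,360 zł = 42,294 zł.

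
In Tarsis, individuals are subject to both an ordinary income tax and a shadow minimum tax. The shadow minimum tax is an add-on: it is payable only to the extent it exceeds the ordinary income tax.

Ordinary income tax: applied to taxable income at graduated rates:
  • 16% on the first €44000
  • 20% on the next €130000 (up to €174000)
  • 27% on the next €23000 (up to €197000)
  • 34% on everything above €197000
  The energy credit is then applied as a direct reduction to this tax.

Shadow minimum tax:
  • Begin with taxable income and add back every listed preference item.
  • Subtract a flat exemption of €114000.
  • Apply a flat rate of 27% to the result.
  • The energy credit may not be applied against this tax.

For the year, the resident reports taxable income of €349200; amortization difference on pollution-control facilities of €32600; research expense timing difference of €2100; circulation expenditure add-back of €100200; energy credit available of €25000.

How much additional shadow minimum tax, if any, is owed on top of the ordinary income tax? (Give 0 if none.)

Ordinary income tax:
  €44000 × 16% = €7040
  €130000 × 20% = €26000
  €23000 × 27% = €6210
  €152200 × 34% = €51748
  → €90998
  Less energy credit €25000 → €65998

Shadow minimum tax:
  Adjusted income: €349200 + €32600 + €2100 + €100200 = €484100
  Less exemption €114000 → base €370100
  €370100 × 27% = €99927

Excess of shadow minimum tax over ordinary income tax: €99927 − €65998 = €33929.

€33929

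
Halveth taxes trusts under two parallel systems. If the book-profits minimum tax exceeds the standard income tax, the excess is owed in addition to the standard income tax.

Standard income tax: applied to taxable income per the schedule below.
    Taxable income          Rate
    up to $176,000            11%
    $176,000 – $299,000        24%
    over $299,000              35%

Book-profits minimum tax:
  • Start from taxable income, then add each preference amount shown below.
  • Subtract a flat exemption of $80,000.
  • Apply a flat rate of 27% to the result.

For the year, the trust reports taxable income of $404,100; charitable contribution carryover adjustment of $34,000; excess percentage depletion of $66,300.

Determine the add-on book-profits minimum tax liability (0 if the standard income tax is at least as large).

$28,923

Standard income tax:
  $176,000 × 11% = $19,360
  $123,000 × 24% = $29,520
  $105,100 × 35% = $36,785
  → $85,665

Book-profits minimum tax:
  Adjusted income: $404,100 + $34,000 + $66,300 = $504,400
  Less exemption $80,000 → base $424,400
  $424,400 × 27% = $114,588

Excess of book-profits minimum tax over standard income tax: $114,588 − $85,665 = $28,923.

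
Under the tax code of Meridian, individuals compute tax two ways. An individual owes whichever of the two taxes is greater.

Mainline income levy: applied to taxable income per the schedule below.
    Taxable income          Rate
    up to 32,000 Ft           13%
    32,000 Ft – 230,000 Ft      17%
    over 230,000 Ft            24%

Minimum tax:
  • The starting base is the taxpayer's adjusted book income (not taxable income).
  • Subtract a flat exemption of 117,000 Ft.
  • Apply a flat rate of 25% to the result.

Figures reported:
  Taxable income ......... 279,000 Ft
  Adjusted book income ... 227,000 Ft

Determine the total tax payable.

Minimum tax:
  Base (adjusted book income): 227,000 Ft
  Less exemption 117,000 Ft → base 110,000 Ft
  110,000 Ft × 25% = 27,500 Ft

Mainline income levy:
  32,000 Ft × 13% = 4,160 Ft
  198,000 Ft × 17% = 33,660 Ft
  49,000 Ft × 24% = 11,760 Ft
  → 49,580 Ft

49,580 Ft > 27,500 Ft, so the mainline income levy governs.

49,580 Ft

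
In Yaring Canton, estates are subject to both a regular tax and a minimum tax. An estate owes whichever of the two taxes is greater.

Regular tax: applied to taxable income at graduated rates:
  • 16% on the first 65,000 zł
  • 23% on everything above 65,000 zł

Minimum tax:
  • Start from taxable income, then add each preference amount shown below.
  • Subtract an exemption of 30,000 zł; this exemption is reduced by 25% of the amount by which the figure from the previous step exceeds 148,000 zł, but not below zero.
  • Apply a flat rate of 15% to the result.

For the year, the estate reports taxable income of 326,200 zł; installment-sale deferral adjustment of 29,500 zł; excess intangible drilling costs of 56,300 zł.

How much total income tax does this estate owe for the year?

Minimum tax:
  Adjusted income: 326,200 zł + 29,500 zł + 56,300 zł = 412,000 zł
  Exemption: 25% × (412,000 zł − 148,000 zł) = 66,000 zł ≥ 30,000 zł, so the exemption is fully phased out
  Base: 412,000 zł − 0 zł = 412,000 zł
  412,000 zł × 15% = 61,800 zł

Regular tax:
  65,000 zł × 16% = 10,400 zł
  261,200 zł × 23% = 60,076 zł
  → 70,476 zł

70,476 zł > 61,800 zł, so the regular tax governs.

70,476 zł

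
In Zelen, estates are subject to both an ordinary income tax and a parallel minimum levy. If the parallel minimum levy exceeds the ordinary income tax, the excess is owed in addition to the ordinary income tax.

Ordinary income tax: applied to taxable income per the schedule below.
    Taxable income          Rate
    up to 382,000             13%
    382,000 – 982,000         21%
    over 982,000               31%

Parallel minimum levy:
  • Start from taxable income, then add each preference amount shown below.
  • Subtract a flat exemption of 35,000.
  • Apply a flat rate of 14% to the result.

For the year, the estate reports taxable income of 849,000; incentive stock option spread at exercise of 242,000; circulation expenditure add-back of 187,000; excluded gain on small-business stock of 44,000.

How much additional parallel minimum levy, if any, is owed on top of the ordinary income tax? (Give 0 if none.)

32,450

Parallel minimum levy:
  Adjusted income: 849,000 + 242,000 + 187,000 + 44,000 = 1,322,000
  Less exemption 35,000 → base 1,287,000
  1,287,000 × 14% = 180,180

Ordinary income tax:
  382,000 × 13% = 49,660
  467,000 × 21% = 98,070
  → 147,730

Excess of parallel minimum levy over ordinary income tax: 180,180 − 147,730 = 32,450.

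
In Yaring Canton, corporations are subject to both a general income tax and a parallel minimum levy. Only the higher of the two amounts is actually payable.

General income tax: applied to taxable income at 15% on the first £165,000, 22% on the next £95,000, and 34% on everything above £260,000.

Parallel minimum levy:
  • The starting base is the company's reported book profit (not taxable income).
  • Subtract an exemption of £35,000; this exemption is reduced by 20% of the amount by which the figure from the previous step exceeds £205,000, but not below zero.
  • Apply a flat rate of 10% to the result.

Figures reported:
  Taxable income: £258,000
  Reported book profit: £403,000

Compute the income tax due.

£45,210

Parallel minimum levy:
  Base (reported book profit): £403,000
  Exemption: 20% × (£403,000 − £205,000) = £39,600 ≥ £35,000, so the exemption is fully phased out
  Base: £403,000 − £0 = £403,000
  £403,000 × 10% = £40,300

General income tax:
  £165,000 × 15% = £24,750
  £93,000 × 22% = £20,460
  → £45,210

£45,210 > £40,300, so the general income tax governs.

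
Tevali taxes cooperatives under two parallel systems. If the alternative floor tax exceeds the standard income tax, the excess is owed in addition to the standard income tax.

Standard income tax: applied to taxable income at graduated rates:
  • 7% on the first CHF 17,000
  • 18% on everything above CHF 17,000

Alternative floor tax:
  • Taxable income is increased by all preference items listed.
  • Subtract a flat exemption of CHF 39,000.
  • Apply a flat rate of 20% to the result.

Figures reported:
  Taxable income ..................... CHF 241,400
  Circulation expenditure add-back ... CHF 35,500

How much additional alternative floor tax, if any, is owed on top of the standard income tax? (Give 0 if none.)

Standard income tax:
  CHF 17,000 × 7% = CHF 1,190
  CHF 224,400 × 18% = CHF 40,392
  → CHF 41,582

Alternative floor tax:
  Adjusted income: CHF 241,400 + CHF 35,500 = CHF 276,900
  Less exemption CHF 39,000 → base CHF 237,900
  CHF 237,900 × 20% = CHF 47,580

Excess of alternative floor tax over standard income tax: CHF 47,580 − CHF 41,582 = CHF 5,998.

CHF 5,998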